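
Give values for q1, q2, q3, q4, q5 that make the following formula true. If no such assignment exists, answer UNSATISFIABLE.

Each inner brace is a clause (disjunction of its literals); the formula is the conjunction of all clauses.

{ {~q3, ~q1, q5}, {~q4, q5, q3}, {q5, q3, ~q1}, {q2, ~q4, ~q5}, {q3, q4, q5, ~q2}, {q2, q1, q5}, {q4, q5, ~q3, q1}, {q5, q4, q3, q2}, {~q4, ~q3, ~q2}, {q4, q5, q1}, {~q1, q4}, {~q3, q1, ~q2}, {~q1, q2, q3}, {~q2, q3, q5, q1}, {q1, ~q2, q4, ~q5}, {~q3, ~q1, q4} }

Suppose q1 = 0.
Suppose q2 = 0.
From the singleton clause (q5), q5 = 1.
From the singleton clause (~q4), q4 = 0.
All clauses hold; q3 can take either value.

q1=0,  q2=0,  q3=1,  q4=0,  q5=1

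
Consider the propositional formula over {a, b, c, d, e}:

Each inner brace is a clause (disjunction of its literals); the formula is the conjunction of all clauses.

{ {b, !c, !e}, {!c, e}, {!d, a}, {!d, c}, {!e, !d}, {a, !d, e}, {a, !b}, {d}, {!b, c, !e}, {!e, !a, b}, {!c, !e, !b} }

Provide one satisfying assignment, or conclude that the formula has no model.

From the singleton clause (d), d = true.
From the singleton clause (a), a = true.
From the singleton clause (c), c = true.
From the singleton clause (e), e = true.
But (!e) is also a unit clause — contradiction.

UNSATISFIABLE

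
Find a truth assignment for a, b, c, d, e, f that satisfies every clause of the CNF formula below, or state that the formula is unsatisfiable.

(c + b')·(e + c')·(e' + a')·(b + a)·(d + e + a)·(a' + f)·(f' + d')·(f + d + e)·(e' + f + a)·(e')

Unit clause (e') forces e = 0.
Unit clause (c') forces c = 0.
Unit clause (b') forces b = 0.
Unit clause (a) forces a = 1.
Unit clause (f) forces f = 1.
Unit clause (d') forces d = 0.
This assignment satisfies each clause.

a ↦ 1; b ↦ 0; c ↦ 0; d ↦ 0; e ↦ 0; f ↦ 1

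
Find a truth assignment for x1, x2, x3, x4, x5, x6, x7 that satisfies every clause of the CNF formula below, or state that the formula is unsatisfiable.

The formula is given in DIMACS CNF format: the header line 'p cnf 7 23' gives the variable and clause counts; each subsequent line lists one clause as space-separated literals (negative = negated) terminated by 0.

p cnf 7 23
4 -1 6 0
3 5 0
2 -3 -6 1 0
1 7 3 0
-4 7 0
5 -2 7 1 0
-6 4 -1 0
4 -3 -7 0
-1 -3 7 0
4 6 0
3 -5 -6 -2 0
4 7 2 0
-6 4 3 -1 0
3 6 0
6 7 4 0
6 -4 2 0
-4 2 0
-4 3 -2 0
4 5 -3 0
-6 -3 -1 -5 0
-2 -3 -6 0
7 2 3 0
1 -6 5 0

Case x3 = False:
Unit clause (x5) forces x5 = True.
Unit clause (x6) forces x6 = True.
Unit clause (¬x2) forces x2 = False.
Unit clause (¬x4) forces x4 = False.
Unit clause (¬x1) forces x1 = False.
Unit clause (x7) forces x7 = True.
Every clause now holds.

x1 ↦ False, x2 ↦ False, x3 ↦ False, x4 ↦ False, x5 ↦ True, x6 ↦ True, x7 ↦ True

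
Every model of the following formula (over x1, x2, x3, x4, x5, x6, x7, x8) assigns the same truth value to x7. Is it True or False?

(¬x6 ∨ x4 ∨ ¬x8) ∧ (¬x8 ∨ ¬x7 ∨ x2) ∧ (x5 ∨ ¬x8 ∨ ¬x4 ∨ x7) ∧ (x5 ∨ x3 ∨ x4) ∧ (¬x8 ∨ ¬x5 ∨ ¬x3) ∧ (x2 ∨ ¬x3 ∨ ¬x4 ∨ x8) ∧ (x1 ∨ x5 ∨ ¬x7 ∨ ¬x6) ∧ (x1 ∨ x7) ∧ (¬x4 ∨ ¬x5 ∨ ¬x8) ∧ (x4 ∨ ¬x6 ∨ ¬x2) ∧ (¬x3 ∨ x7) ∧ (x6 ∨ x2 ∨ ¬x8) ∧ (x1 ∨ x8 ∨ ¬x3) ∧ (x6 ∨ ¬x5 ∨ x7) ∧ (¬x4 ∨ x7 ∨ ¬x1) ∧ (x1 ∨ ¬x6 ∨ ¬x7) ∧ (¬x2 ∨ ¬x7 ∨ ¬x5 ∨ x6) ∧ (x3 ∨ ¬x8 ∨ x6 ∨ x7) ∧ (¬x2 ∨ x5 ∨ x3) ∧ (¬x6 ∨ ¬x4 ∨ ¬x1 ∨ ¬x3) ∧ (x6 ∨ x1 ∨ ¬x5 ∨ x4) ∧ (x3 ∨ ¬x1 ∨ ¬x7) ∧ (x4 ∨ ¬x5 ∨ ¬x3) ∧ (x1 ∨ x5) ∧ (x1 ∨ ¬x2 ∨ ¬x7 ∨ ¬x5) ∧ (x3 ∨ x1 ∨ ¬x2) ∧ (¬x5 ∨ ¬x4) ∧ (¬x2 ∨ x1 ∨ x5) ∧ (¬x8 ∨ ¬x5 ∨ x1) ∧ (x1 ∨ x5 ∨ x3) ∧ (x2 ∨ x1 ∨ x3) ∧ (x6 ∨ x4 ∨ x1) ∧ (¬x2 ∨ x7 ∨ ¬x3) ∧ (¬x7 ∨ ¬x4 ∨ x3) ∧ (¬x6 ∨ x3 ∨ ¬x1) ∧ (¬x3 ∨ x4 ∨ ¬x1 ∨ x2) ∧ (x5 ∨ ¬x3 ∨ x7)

Suppose x7 = False.
(x1) alone gives x1 = True.
(¬x3) alone gives x3 = False.
(¬x4) alone gives x4 = False.
(x5) alone gives x5 = True.
(x6) alone gives x6 = True.
Now (¬x6) is unsatisfied and unit — conflict.
So every satisfying assignment has x7 = True.

True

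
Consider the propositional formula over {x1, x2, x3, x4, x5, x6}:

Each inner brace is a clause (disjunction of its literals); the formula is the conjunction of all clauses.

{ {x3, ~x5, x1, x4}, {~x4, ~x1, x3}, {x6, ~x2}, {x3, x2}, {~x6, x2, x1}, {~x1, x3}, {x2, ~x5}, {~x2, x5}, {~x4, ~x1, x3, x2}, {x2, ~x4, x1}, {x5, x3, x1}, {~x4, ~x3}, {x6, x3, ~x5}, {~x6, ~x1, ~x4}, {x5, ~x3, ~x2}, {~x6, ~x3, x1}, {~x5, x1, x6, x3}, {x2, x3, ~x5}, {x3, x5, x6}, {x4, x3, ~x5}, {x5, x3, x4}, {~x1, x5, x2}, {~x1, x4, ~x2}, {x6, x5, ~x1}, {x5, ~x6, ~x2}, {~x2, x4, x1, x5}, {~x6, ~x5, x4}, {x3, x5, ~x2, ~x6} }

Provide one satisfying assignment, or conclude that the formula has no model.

Suppose x6 = 1.
Suppose x3 = 0.
Unit clause (x2) forces x2 = 1.
Unit clause (~x1) forces x1 = 0.
Unit clause (x5) forces x5 = 1.
Unit clause (x4) forces x4 = 1.
Every clause now holds.

x1: 0, x2: 1, x3: 0, x4: 1, x5: 1, x6: 1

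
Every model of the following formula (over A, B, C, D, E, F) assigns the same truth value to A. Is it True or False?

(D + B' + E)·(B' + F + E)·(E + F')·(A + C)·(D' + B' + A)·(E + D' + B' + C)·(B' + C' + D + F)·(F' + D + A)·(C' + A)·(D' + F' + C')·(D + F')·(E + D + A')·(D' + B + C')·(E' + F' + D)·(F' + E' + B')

Suppose A = 0.
Unit clause (C) forces C = 1.
But (C') is also a unit clause — contradiction.
So every satisfying assignment has A = True.

True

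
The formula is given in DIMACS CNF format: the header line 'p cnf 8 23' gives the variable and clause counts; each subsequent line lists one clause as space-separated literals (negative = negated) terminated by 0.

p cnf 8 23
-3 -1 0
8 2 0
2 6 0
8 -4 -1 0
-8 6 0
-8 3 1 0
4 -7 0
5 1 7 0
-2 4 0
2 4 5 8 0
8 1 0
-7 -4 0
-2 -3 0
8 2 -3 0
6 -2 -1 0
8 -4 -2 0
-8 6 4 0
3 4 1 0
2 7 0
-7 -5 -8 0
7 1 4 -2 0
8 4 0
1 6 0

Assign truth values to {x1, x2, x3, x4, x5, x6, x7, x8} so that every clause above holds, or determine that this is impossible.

x1 ↦ True,  x2 ↦ True,  x3 ↦ False,  x4 ↦ True,  x5 ↦ True,  x6 ↦ True,  x7 ↦ False,  x8 ↦ True

Suppose x3 = False.
Suppose x8 = True.
From the singleton clause (x6), x6 = True.
From the singleton clause (x1), x1 = True.
Suppose x4 = True.
From the singleton clause (¬x7), x7 = False.
From the singleton clause (x2), x2 = True.
All clauses hold; x5 can take either value.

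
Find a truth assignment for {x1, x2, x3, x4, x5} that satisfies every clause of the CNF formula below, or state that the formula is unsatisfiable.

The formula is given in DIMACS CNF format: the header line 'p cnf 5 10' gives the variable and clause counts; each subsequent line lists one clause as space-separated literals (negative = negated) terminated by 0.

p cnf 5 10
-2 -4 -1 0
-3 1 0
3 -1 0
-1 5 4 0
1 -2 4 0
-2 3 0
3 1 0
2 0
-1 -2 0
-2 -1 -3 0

UNSATISFIABLE

From the singleton clause (x2), x2 = True.
From the singleton clause (x3), x3 = True.
From the singleton clause (x1), x1 = True.
But (¬x1) is also a unit clause — contradiction.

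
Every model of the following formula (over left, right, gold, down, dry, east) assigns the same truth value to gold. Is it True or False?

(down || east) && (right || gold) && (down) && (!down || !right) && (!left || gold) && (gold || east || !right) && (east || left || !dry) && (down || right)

Suppose gold = false.
(right) alone gives right = true.
(down) alone gives down = true.
But (!down) is also a unit clause — contradiction.
So every satisfying assignment has gold = True.

True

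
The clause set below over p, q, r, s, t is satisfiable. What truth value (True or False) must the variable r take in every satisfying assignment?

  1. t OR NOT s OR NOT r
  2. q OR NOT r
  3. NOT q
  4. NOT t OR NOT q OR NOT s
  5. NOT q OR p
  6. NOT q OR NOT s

Suppose r = true.
The clause (q) is unit, so q = true.
Now (NOT q) is unsatisfied and unit — conflict.
So every satisfying assignment has r = False.

False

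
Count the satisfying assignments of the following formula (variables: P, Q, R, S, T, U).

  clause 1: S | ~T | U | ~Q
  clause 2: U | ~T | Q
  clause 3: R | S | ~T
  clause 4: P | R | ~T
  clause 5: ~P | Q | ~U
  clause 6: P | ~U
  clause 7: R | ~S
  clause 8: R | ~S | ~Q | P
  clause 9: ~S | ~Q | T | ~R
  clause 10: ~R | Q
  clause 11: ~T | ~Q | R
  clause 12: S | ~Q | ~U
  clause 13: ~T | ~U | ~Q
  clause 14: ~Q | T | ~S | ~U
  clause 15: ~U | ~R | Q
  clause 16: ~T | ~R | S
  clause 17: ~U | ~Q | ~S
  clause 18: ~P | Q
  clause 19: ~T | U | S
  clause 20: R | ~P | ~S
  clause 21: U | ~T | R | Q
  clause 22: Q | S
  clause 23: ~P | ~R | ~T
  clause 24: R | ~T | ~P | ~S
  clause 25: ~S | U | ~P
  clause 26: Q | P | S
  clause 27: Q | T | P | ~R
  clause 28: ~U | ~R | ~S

5

There are 2^6 = 64 truth assignments over (P, Q, R, S, T, U).
Split on T. With T = 1, the clauses containing T are satisfied and ~T drops from the rest; 1 of the 2^5 = 32 assignments to the other variables satisfy what remains.
With T = 0, by the same count on the reduced clause set, 4 assignments work.
(One model: P=F, Q=T, R=F, S=F, T=F, U=F.)
Total: 1 + 4 = 5.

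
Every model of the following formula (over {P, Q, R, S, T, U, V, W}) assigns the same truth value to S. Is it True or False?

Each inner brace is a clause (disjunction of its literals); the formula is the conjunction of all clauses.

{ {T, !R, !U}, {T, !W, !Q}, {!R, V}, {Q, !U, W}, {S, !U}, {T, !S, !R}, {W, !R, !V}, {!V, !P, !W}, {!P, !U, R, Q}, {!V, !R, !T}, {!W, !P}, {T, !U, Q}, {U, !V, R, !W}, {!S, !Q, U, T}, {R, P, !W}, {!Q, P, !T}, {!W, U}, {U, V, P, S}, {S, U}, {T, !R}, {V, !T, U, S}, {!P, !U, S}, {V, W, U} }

True

Suppose S = false.
Unit clause (!U) forces U = false.
But (U) is also a unit clause — contradiction.
So every satisfying assignment has S = True.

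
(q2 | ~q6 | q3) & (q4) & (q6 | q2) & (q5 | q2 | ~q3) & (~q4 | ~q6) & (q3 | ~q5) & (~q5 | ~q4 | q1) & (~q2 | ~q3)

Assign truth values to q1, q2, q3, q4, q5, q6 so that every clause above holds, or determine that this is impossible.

The clause (q4) is unit, so q4 = 1.
The clause (~q6) is unit, so q6 = 0.
The clause (q2) is unit, so q2 = 1.
The clause (~q3) is unit, so q3 = 0.
The clause (~q5) is unit, so q5 = 0.
Every clause is now satisfied; q1 is unconstrained.

q1: 0, q2: 1, q3: 0, q4: 1, q5: 0, q6: 0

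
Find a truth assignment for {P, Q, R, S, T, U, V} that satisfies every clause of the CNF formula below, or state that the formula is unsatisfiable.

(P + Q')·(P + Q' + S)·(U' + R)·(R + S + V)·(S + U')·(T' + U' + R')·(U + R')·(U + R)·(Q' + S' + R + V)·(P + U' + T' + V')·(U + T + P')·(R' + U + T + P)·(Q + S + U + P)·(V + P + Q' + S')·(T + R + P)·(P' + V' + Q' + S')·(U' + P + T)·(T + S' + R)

Branch on P: set P = 1.
Branch on U: set U = 1.
The clause (R) is unit, so R = 1.
The clause (S) is unit, so S = 1.
The clause (T') is unit, so T = 0.
Branch on V: set V = 0.
All clauses hold; Q can take either value.

P ↦ 1, Q ↦ 0, R ↦ 1, S ↦ 1, T ↦ 0, U ↦ 1, V ↦ 0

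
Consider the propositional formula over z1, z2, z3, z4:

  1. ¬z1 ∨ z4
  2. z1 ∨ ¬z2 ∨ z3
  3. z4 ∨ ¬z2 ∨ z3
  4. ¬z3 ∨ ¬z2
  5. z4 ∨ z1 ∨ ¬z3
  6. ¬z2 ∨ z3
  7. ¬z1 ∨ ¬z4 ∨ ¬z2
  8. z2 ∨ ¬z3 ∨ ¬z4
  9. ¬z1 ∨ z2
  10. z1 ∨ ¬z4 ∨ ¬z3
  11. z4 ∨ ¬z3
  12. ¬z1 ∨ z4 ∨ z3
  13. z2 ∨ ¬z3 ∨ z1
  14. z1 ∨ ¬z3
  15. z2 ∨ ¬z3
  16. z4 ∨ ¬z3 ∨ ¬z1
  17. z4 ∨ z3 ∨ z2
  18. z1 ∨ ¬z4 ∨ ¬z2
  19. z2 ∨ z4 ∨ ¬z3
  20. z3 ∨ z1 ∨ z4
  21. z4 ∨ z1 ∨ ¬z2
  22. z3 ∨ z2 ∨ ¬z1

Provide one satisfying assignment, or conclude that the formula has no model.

Case z1 = False:
From the singleton clause (¬z3), z3 = False.
From the singleton clause (¬z2), z2 = False.
From the singleton clause (z4), z4 = True.
Every clause now holds.

z1 ↦ False, z2 ↦ False, z3 ↦ False, z4 ↦ True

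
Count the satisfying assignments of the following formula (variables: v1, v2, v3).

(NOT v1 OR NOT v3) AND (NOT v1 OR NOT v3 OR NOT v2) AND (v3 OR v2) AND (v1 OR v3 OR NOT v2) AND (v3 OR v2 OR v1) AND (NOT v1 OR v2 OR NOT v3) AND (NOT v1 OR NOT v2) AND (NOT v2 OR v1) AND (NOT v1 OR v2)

There are 2^3 = 8 truth assignments over (v1, v2, v3).
Check each against the 9 clauses (columns in the order v1, v2, v3):
  F F F  ✗ fails (v3 OR v2)
  F F T  ✓ satisfies all
  F T F  ✗ fails (v1 OR v3 OR NOT v2)
  F T T  ✗ fails (NOT v2 OR v1)
  T F F  ✗ fails (v3 OR v2)
  T F T  ✗ fails (NOT v1 OR NOT v3)
  T T F  ✗ fails (NOT v1 OR NOT v2)
  T T T  ✗ fails (NOT v1 OR NOT v3)
1 of the 8 rows is a model.

1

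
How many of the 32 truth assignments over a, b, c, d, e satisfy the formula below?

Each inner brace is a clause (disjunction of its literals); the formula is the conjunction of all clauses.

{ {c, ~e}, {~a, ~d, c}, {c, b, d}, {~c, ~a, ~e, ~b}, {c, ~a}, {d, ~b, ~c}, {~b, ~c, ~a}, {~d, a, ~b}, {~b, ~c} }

There are 2^5 = 32 truth assignments over (a, b, c, d, e).
Split on b. With b = 1, the clauses containing b are satisfied and ~b drops from the rest; 1 of the 2^4 = 16 assignments to the other variables satisfy what remains.
With b = 0, by the same count on the reduced clause set, 9 assignments work.
Total: 1 + 9 = 10.

10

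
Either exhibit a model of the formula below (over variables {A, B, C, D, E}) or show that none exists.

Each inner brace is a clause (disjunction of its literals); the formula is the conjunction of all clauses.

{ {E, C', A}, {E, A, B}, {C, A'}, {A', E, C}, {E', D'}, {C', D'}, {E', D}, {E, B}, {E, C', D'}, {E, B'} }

UNSATISFIABLE

Suppose C = 1.
(D') alone gives D = 0.
(E') alone gives E = 0.
(A) alone gives A = 1.
(B) alone gives B = 1.
But (B') is also a unit clause — contradiction.
That branch fails; take C = 0 instead.
(A') alone gives A = 0.
Suppose E = 1.
(D') alone gives D = 0.
But (D) is also a unit clause — contradiction.
That branch fails; take E = 0 instead.
(B) alone gives B = 1.
But (B') is also a unit clause — contradiction.
Both values of E lead to a conflict.
Both values of C lead to a conflict.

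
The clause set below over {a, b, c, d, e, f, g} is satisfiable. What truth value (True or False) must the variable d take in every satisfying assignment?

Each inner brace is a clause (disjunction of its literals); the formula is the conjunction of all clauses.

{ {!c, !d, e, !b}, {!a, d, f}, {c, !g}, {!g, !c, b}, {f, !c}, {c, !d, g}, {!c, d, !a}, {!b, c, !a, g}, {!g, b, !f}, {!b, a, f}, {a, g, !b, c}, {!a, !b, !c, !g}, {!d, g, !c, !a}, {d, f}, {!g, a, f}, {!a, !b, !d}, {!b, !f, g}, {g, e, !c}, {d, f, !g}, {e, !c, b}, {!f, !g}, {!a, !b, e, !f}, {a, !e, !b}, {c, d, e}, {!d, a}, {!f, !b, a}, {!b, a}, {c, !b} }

Suppose d = true.
(a) alone gives a = true.
(!b) alone gives b = false.
Branch on c: set c = true.
(!g) alone gives g = false.
But (g) is also a unit clause — contradiction.
Undo c and try c = false.
(!g) alone gives g = false.
But (g) is also a unit clause — contradiction.
Either choice for c ends in contradiction.
So every satisfying assignment has d = False.

False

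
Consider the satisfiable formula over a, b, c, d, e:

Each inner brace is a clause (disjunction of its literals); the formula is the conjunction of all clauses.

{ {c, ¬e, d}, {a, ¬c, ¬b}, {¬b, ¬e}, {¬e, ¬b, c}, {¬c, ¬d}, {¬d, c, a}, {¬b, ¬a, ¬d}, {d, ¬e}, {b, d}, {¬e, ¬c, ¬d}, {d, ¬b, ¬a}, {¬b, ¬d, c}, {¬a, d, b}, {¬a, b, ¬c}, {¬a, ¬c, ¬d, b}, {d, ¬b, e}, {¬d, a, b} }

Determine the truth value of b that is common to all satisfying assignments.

Suppose b = True.
The clause (¬e) is unit, so e = False.
The clause (d) is unit, so d = True.
The clause (¬c) is unit, so c = False.
Now (c) is unsatisfied and unit — conflict.
So every satisfying assignment has b = False.

False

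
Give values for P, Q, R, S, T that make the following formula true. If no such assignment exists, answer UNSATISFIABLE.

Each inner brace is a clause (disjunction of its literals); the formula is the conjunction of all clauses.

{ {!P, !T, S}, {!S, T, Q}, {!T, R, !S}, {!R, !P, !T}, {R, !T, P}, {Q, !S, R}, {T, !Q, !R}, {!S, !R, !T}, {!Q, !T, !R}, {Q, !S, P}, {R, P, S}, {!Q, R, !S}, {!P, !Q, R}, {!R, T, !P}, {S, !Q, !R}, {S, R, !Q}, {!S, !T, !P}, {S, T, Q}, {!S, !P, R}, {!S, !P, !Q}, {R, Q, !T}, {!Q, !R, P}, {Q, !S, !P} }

P ↦ false,  Q ↦ false,  R ↦ true,  S ↦ false,  T ↦ true

Suppose P = false.
Suppose R = true.
Unit clause (!Q) forces Q = false.
Unit clause (!S) forces S = false.
Unit clause (T) forces T = true.
All clauses are satisfied.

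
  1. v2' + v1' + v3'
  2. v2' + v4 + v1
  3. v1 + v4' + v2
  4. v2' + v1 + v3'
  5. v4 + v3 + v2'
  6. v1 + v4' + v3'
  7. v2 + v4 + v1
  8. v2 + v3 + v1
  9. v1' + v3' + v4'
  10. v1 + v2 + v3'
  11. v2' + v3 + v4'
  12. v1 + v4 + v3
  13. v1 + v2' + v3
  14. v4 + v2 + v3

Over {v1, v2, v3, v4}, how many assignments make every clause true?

2

There are 2^4 = 16 truth assignments over (v1, v2, v3, v4).
Split on v2. With v2 = 1, the clauses containing v2 are satisfied and v2' drops from the rest; 0 of the 2^3 = 8 assignments to the other variables satisfy what remains.
With v2 = 0, by the same count on the reduced clause set, 2 assignments work.
(One model: v1=T, v2=F, v3=F, v4=T.)
Total: 0 + 2 = 2.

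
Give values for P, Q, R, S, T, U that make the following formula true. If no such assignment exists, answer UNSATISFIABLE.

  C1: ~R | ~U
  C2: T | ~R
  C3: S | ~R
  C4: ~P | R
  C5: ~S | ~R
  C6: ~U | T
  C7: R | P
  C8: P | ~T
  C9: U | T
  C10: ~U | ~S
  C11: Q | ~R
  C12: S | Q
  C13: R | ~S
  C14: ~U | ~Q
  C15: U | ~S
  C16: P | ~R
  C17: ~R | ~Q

Suppose R = 0.
The clause (~P) is unit, so P = 0.
Now (P) is unsatisfied and unit — conflict.
Backtrack on R: now try R = 1.
The clause (~U) is unit, so U = 0.
The clause (T) is unit, so T = 1.
The clause (S) is unit, so S = 1.
Now (~S) is unsatisfied and unit — conflict.
Both values of R lead to a conflict.

UNSATISFIABLE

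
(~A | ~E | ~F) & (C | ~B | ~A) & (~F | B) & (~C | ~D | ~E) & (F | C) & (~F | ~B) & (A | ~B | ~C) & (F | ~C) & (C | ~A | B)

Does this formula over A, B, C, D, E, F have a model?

No, unsatisfiable

Try F = 0.
(C) alone gives C = 1.
That conflicts with the unit clause (~C).
Undo F and try F = 1.
(B) alone gives B = 1.
That conflicts with the unit clause (~B).
Both values of F lead to a conflict.
No assignment satisfies every clause.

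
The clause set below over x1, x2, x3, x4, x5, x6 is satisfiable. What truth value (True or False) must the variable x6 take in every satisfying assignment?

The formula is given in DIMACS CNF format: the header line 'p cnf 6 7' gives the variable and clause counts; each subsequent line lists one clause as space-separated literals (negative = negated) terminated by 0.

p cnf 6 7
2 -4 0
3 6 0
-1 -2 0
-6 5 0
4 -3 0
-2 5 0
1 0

Suppose x6 = False.
Unit clause (x3) forces x3 = True.
Unit clause (x4) forces x4 = True.
Unit clause (x2) forces x2 = True.
Unit clause (¬x1) forces x1 = False.
Now (x1) is unsatisfied and unit — conflict.
So every satisfying assignment has x6 = True.

True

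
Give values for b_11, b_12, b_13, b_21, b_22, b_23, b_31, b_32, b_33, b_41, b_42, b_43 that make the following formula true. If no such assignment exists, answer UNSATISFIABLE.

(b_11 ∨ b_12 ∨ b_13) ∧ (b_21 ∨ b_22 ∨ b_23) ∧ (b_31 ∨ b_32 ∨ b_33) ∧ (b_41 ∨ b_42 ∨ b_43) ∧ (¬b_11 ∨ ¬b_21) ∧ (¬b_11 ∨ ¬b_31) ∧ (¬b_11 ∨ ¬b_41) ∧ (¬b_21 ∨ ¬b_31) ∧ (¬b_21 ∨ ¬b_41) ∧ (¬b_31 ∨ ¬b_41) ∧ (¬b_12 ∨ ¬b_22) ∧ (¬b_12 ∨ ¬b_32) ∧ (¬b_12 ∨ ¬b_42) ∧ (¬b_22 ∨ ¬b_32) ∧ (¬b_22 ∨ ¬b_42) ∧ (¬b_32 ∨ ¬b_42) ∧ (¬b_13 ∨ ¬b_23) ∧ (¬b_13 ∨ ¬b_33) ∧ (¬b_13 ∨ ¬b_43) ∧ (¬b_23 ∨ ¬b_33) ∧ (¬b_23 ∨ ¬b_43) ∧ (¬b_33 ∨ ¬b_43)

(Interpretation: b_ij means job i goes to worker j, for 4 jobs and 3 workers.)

Suppose b_11 = False.
Suppose b_12 = True.
Unit clause (¬b_22) forces b_22 = False.
Unit clause (¬b_32) forces b_32 = False.
Unit clause (¬b_42) forces b_42 = False.
Suppose b_21 = True.
Unit clause (¬b_31) forces b_31 = False.
Unit clause (b_33) forces b_33 = True.
Unit clause (¬b_41) forces b_41 = False.
Unit clause (b_43) forces b_43 = True.
But (¬b_43) is also a unit clause — contradiction.
Undo b_21 and try b_21 = False.
Unit clause (b_23) forces b_23 = True.
Unit clause (¬b_13) forces b_13 = False.
Unit clause (¬b_33) forces b_33 = False.
Unit clause (b_31) forces b_31 = True.
Unit clause (¬b_41) forces b_41 = False.
Unit clause (b_43) forces b_43 = True.
But (¬b_43) is also a unit clause — contradiction.
Both values of b_21 lead to a conflict.
Undo b_12 and try b_12 = False.
Unit clause (b_13) forces b_13 = True.
Unit clause (¬b_23) forces b_23 = False.
Unit clause (¬b_33) forces b_33 = False.
Unit clause (¬b_43) forces b_43 = False.
Suppose b_21 = True.
Unit clause (¬b_31) forces b_31 = False.
Unit clause (b_32) forces b_32 = True.
Unit clause (¬b_41) forces b_41 = False.
Unit clause (b_42) forces b_42 = True.
But (¬b_42) is also a unit clause — contradiction.
Undo b_21 and try b_21 = False.
Unit clause (b_22) forces b_22 = True.
Unit clause (¬b_32) forces b_32 = False.
Unit clause (b_31) forces b_31 = True.
Unit clause (¬b_41) forces b_41 = False.
Unit clause (b_42) forces b_42 = True.
But (¬b_42) is also a unit clause — contradiction.
Both values of b_21 lead to a conflict.
Both values of b_12 lead to a conflict.
Undo b_11 and try b_11 = True.
Unit clause (¬b_21) forces b_21 = False.
Unit clause (¬b_31) forces b_31 = False.
Unit clause (¬b_41) forces b_41 = False.
Suppose b_22 = True.
Unit clause (¬b_12) forces b_12 = False.
Unit clause (¬b_32) forces b_32 = False.
Unit clause (b_33) forces b_33 = True.
Unit clause (¬b_42) forces b_42 = False.
Unit clause (b_43) forces b_43 = True.
But (¬b_43) is also a unit clause — contradiction.
Undo b_22 and try b_22 = False.
Unit clause (b_23) forces b_23 = True.
Unit clause (¬b_13) forces b_13 = False.
Unit clause (¬b_33) forces b_33 = False.
Unit clause (b_32) forces b_32 = True.
Unit clause (¬b_12) forces b_12 = False.
Unit clause (¬b_42) forces b_42 = False.
Unit clause (b_43) forces b_43 = True.
But (¬b_43) is also a unit clause — contradiction.
Both values of b_22 lead to a conflict.
Both values of b_11 lead to a conflict.

UNSATISFIABLE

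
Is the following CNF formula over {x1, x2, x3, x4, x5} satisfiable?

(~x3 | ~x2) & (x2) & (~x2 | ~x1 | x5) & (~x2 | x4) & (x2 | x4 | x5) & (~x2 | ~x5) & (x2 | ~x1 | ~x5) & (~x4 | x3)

From the singleton clause (x2), x2 = 1.
From the singleton clause (~x3), x3 = 0.
From the singleton clause (x4), x4 = 1.
Now (~x4) is unsatisfied and unit — conflict.
No assignment satisfies every clause.

No, unsatisfiable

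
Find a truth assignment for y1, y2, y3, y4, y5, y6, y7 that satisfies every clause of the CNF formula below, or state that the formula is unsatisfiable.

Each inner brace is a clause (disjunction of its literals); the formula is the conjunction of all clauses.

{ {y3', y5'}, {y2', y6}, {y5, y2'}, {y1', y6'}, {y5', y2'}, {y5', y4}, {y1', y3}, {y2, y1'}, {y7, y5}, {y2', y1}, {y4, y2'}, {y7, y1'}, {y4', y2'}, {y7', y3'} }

y1: 0,  y2: 0,  y3: 0,  y4: 1,  y5: 1,  y6: 0,  y7: 0

Suppose y3 = 0.
Unit clause (y1') forces y1 = 0.
Unit clause (y2') forces y2 = 0.
Suppose y5 = 1.
Unit clause (y4) forces y4 = 1.
Every clause is now satisfied; y6, y7 are unconstrained.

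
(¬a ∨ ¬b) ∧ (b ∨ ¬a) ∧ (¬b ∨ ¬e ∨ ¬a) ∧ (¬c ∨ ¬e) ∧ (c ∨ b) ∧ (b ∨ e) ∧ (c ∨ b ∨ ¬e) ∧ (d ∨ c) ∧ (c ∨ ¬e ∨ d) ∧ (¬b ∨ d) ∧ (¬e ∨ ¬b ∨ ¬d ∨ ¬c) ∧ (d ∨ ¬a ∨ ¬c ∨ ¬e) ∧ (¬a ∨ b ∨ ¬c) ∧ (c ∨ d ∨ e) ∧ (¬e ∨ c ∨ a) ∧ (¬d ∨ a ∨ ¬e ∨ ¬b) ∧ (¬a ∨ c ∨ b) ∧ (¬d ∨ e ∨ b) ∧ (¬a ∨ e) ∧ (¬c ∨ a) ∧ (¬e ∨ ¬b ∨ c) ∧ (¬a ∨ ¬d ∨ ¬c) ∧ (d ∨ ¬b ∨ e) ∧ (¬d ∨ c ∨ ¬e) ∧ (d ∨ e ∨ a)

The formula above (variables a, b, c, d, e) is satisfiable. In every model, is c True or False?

Suppose c = True.
Unit clause (¬e) forces e = False.
Unit clause (b) forces b = True.
Unit clause (¬a) forces a = False.
That conflicts with the unit clause (a).
So every satisfying assignment has c = False.

False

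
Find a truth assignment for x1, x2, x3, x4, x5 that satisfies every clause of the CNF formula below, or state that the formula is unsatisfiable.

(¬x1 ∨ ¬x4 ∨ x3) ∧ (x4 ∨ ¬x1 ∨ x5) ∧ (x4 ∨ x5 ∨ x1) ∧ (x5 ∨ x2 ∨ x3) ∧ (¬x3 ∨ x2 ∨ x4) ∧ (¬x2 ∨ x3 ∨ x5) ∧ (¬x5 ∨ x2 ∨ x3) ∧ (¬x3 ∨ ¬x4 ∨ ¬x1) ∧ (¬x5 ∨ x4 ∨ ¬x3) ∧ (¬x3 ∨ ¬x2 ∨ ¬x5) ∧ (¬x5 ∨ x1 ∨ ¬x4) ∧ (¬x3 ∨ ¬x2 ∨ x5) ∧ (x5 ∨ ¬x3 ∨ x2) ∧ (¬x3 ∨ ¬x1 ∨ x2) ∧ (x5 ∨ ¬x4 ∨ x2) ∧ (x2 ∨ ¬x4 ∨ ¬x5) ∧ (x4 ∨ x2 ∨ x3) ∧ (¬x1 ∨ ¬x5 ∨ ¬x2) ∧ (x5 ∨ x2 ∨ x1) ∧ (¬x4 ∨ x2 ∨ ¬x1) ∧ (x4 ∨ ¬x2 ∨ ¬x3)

Branch on x1: set x1 = False.
Branch on x4: set x4 = False.
The clause (x5) is unit, so x5 = True.
The clause (¬x3) is unit, so x3 = False.
The clause (x2) is unit, so x2 = True.
Every clause now holds.

x1=False, x2=True, x3=False, x4=False, x5=True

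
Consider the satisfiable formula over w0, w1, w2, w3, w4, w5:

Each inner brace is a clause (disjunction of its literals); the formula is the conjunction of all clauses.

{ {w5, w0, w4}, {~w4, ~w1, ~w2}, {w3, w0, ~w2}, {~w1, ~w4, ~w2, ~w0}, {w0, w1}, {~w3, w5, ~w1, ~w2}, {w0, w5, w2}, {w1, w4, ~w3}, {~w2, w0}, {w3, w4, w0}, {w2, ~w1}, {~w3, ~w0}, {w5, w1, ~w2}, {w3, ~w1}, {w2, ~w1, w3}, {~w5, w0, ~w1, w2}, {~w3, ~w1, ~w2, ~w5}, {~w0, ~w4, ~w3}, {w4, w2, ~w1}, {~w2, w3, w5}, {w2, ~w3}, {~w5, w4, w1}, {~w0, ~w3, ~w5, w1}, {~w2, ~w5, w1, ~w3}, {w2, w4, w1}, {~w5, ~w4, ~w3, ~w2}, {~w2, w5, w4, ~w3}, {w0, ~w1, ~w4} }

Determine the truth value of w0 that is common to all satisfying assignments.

Suppose w0 = 0.
(w1) alone gives w1 = 1.
(~w2) alone gives w2 = 0.
But (w2) is also a unit clause — contradiction.
So every satisfying assignment has w0 = True.

True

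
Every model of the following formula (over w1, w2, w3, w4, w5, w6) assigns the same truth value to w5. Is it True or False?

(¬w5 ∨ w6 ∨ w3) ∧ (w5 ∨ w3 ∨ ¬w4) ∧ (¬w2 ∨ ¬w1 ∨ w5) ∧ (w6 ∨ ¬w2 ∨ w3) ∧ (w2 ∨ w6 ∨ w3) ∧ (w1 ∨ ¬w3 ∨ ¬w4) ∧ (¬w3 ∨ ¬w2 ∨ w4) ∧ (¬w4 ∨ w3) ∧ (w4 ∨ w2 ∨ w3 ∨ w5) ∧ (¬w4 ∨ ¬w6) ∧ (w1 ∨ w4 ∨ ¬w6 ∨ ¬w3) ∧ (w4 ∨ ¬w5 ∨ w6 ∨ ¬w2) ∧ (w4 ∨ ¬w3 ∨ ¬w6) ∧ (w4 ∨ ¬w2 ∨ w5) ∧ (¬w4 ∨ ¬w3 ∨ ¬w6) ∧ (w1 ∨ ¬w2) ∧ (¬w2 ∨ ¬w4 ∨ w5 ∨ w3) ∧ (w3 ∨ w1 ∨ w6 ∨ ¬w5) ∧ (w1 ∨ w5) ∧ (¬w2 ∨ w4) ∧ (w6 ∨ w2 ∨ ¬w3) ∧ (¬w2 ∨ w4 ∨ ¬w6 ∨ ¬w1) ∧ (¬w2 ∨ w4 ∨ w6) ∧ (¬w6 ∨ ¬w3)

True

Suppose w5 = False.
The clause (w1) is unit, so w1 = True.
The clause (¬w2) is unit, so w2 = False.
Case w3 = True:
The clause (w6) is unit, so w6 = True.
Now (¬w6) is unsatisfied and unit — conflict.
Backtrack on w3: now try w3 = False.
The clause (¬w4) is unit, so w4 = False.
Now (w4) is unsatisfied and unit — conflict.
Neither w3 = True nor w3 = False works.
So every satisfying assignment has w5 = True.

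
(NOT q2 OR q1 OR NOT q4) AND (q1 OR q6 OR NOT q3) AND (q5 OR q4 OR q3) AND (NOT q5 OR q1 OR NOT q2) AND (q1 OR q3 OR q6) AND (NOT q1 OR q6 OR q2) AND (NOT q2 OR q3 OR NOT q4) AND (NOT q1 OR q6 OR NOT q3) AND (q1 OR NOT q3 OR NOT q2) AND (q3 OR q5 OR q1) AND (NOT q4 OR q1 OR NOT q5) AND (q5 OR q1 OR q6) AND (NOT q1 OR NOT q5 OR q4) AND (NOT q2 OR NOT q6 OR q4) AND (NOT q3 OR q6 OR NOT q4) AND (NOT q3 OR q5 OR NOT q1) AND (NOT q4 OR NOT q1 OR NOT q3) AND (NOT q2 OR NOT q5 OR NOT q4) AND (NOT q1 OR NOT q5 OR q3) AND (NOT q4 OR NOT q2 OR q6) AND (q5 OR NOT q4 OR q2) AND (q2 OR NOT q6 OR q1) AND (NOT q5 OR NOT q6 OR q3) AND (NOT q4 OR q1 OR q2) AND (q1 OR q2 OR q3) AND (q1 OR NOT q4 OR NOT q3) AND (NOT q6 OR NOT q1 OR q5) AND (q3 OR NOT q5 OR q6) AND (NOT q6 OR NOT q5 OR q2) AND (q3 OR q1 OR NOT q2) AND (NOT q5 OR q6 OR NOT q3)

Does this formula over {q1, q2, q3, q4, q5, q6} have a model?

Branch on q2: set q2 = false.
Branch on q1: set q1 = false.
The clause (NOT q6) is unit, so q6 = false.
The clause (NOT q3) is unit, so q3 = false.
That conflicts with the unit clause (q3).
Undo q1 and try q1 = true.
The clause (q6) is unit, so q6 = true.
The clause (q5) is unit, so q5 = true.
That conflicts with the unit clause (NOT q5).
Both values of q1 lead to a conflict.
Undo q2 and try q2 = true.
Branch on q1: set q1 = true.
Branch on q3: set q3 = true.
The clause (q6) is unit, so q6 = true.
The clause (q4) is unit, so q4 = true.
That conflicts with the unit clause (NOT q4).
Undo q3 and try q3 = false.
The clause (NOT q4) is unit, so q4 = false.
The clause (q5) is unit, so q5 = true.
That conflicts with the unit clause (NOT q5).
Both values of q3 lead to a conflict.
Undo q1 and try q1 = false.
The clause (NOT q4) is unit, so q4 = false.
The clause (NOT q5) is unit, so q5 = false.
The clause (q3) is unit, so q3 = true.
That conflicts with the unit clause (NOT q3).
Both values of q1 lead to a conflict.
Both values of q2 lead to a conflict.
No assignment satisfies every clause.

No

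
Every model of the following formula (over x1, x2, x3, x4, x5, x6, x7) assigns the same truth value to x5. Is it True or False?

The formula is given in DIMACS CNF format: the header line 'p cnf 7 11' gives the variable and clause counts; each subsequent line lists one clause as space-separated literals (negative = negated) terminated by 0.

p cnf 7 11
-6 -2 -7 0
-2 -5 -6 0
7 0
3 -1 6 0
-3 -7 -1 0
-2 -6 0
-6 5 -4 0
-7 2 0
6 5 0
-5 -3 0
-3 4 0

True

Suppose x5 = False.
From the singleton clause (x7), x7 = True.
From the singleton clause (x2), x2 = True.
From the singleton clause (¬x6), x6 = False.
That conflicts with the unit clause (x6).
So every satisfying assignment has x5 = True.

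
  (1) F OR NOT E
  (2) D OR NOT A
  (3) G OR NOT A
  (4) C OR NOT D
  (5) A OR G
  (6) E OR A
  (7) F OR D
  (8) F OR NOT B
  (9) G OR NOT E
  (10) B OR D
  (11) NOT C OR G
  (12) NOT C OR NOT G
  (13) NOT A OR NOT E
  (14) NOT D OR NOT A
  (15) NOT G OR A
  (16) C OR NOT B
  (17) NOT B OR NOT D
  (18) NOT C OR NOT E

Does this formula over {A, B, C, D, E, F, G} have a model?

No, unsatisfiable

Try F = true.
Try D = true.
From the singleton clause (C), C = true.
From the singleton clause (G), G = true.
But (NOT G) is also a unit clause — contradiction.
So D must be the other value — set D = false.
From the singleton clause (NOT A), A = false.
From the singleton clause (G), G = true.
But (NOT G) is also a unit clause — contradiction.
Both values of D lead to a conflict.
So F must be the other value — set F = false.
From the singleton clause (NOT E), E = false.
From the singleton clause (A), A = true.
From the singleton clause (D), D = true.
But (NOT D) is also a unit clause — contradiction.
Both values of F lead to a conflict.
No assignment satisfies every clause.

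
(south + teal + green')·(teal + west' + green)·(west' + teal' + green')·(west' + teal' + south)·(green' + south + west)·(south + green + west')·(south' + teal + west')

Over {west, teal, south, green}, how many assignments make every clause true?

7

There are 2^4 = 16 truth assignments over (west, teal, south, green).
Check each against the 7 clauses (columns in the order west, teal, south, green):
  F F F F  ✓ satisfies all
  F F F T  ✗ fails (south + teal + green')
  F F T F  ✓ satisfies all
  F F T T  ✓ satisfies all
  F T F F  ✓ satisfies all
  F T F T  ✗ fails (green' + south + west)
  F T T F  ✓ satisfies all
  F T T T  ✓ satisfies all
  T F F F  ✗ fails (teal + west' + green)
  T F F T  ✗ fails (south + teal + green')
  T F T F  ✗ fails (teal + west' + green)
  T F T T  ✗ fails (south' + teal + west')
  T T F F  ✗ fails (west' + teal' + south)
  T T F T  ✗ fails (west' + teal' + green')
  T T T F  ✓ satisfies all
  T T T T  ✗ fails (west' + teal' + green')
7 of the 16 rows are models.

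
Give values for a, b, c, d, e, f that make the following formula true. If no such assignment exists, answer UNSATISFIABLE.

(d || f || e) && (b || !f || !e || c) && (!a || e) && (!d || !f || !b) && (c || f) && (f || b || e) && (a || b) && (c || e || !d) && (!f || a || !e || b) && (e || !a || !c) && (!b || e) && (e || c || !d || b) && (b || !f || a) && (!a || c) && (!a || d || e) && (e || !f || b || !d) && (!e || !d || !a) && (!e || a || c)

Suppose a = false.
Unit clause (b) forces b = true.
Unit clause (e) forces e = true.
Unit clause (c) forces c = true.
Suppose d = false.
All clauses hold; f can take either value.

a ↦ false, b ↦ true, c ↦ true, d ↦ false, e ↦ true, f ↦ false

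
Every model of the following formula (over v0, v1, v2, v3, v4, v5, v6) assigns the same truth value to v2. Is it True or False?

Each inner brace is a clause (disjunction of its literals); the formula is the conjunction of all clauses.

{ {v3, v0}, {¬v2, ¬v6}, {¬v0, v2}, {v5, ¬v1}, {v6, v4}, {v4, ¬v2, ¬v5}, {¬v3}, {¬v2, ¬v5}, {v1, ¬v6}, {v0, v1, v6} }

Suppose v2 = False.
The clause (¬v0) is unit, so v0 = False.
The clause (v3) is unit, so v3 = True.
But (¬v3) is also a unit clause — contradiction.
So every satisfying assignment has v2 = True.

True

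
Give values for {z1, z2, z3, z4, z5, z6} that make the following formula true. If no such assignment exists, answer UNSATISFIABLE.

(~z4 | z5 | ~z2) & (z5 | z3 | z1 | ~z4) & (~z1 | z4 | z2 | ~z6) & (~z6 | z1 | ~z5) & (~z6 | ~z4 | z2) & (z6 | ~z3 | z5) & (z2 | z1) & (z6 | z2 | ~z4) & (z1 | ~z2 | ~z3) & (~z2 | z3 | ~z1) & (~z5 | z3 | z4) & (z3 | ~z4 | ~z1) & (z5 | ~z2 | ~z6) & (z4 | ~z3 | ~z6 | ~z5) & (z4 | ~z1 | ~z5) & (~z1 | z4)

Branch on z2: set z2 = 1.
Branch on z4: set z4 = 1.
(z5) alone gives z5 = 1.
Branch on z6: set z6 = 1.
(z1) alone gives z1 = 1.
(z3) alone gives z3 = 1.
All clauses are satisfied.

z1=1, z2=1, z3=1, z4=1, z5=1, z6=1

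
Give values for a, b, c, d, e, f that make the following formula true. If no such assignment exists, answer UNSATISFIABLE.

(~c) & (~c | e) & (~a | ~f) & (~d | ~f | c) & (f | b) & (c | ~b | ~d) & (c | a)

Unit clause (~c) forces c = 0.
Unit clause (a) forces a = 1.
Unit clause (~f) forces f = 0.
Unit clause (b) forces b = 1.
Unit clause (~d) forces d = 0.
Every clause is now satisfied; e is unconstrained.

a ↦ 1; b ↦ 1; c ↦ 0; d ↦ 0; e ↦ 1; f ↦ 0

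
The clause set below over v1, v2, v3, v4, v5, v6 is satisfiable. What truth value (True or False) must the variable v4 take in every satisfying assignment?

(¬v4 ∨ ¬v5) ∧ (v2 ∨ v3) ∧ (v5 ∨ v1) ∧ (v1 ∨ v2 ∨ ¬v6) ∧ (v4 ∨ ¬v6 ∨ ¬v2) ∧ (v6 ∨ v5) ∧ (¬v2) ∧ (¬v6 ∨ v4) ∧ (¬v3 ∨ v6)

True

Suppose v4 = False.
The clause (¬v2) is unit, so v2 = False.
The clause (v3) is unit, so v3 = True.
The clause (¬v6) is unit, so v6 = False.
Now (v6) is unsatisfied and unit — conflict.
So every satisfying assignment has v4 = True.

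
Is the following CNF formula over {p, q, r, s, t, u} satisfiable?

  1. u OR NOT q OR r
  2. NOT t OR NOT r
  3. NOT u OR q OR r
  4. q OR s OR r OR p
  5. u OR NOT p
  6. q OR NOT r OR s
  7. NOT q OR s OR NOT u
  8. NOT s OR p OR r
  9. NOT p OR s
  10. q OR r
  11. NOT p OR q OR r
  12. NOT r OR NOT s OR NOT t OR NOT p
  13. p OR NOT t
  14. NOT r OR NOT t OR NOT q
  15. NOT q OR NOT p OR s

Yes

Try t = false.
Try u = true.
Try q = true.
The clause (s) is unit, so s = true.
Try p = false.
The clause (r) is unit, so r = true.
This assignment satisfies each clause.
A satisfying assignment: p: false,  q: true,  r: true,  s: true,  t: false,  u: true.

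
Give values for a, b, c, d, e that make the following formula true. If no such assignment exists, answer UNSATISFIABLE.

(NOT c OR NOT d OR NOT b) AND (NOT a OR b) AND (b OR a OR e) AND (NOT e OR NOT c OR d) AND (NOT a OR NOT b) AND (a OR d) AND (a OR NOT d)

UNSATISFIABLE

Case a = false:
From the singleton clause (d), d = true.
Now (NOT d) is unsatisfied and unit — conflict.
That branch fails; take a = true instead.
From the singleton clause (b), b = true.
Now (NOT b) is unsatisfied and unit — conflict.
Either choice for a ends in contradiction.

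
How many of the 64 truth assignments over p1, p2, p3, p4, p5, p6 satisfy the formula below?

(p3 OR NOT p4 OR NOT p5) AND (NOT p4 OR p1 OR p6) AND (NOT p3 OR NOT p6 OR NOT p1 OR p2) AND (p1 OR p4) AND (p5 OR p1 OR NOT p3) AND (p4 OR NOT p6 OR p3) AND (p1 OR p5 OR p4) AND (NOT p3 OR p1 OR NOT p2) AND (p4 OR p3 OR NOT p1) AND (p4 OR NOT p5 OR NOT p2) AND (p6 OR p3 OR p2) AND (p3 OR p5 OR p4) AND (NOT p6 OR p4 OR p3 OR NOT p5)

16

There are 2^6 = 64 truth assignments over (p1, p2, p3, p4, p5, p6).
Split on p5. With p5 = true, the clauses containing p5 are satisfied and NOT p5 drops from the rest; 5 of the 2^5 = 32 assignments to the other variables satisfy what remains.
With p5 = false, by the same count on the reduced clause set, 11 assignments work.
Total: 5 + 11 = 16.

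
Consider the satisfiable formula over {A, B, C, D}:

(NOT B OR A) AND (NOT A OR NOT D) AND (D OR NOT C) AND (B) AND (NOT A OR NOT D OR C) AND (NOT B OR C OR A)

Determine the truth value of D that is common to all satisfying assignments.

Suppose D = true.
(NOT A) alone gives A = false.
(NOT B) alone gives B = false.
That conflicts with the unit clause (B).
So every satisfying assignment has D = False.

False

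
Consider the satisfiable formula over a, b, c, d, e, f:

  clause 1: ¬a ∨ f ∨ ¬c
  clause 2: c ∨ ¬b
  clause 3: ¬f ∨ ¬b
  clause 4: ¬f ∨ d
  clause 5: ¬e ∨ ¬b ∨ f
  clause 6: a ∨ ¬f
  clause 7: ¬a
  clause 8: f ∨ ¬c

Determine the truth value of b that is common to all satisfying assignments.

False

Suppose b = True.
From the singleton clause (c), c = True.
From the singleton clause (¬f), f = False.
That conflicts with the unit clause (f).
So every satisfying assignment has b = False.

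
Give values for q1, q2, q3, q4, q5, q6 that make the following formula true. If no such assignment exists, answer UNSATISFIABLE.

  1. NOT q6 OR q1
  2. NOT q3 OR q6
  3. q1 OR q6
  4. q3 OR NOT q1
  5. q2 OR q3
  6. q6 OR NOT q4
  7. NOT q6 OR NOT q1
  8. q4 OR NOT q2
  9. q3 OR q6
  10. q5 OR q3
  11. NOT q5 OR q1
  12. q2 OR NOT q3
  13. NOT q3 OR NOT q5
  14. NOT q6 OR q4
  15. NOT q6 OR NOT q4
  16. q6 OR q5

UNSATISFIABLE

Try q6 = false.
Unit clause (NOT q3) forces q3 = false.
Now (q3) is unsatisfied and unit — conflict.
That branch fails; take q6 = true instead.
Unit clause (q1) forces q1 = true.
Now (NOT q1) is unsatisfied and unit — conflict.
Both values of q6 lead to a conflict.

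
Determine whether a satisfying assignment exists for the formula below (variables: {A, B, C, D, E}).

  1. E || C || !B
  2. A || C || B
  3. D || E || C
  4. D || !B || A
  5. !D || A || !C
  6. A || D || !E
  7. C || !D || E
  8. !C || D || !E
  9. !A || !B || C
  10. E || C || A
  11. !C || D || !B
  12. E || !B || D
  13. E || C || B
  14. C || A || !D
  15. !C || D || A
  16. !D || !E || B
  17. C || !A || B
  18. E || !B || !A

Try E = false.
Try C = true.
Try D = false.
Unit clause (!B) forces B = false.
Unit clause (A) forces A = true.
Every clause now holds.
A satisfying assignment: A ↦ true; B ↦ false; C ↦ true; D ↦ false; E ↦ false.

Yes, satisfiable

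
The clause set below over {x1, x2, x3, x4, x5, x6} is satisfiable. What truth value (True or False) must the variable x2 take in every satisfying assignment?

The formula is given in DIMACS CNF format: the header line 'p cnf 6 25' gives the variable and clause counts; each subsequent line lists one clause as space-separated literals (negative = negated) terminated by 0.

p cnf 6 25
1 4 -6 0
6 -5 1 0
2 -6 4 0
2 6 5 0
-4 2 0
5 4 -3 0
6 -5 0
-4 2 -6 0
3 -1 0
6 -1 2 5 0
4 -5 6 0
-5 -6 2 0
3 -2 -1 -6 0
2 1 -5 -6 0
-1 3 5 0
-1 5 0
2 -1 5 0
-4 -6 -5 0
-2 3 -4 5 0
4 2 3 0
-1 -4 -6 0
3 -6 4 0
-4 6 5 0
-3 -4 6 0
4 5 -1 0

True

Suppose x2 = False.
(¬x4) alone gives x4 = False.
(¬x6) alone gives x6 = False.
(x5) alone gives x5 = True.
Now (¬x5) is unsatisfied and unit — conflict.
So every satisfying assignment has x2 = True.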